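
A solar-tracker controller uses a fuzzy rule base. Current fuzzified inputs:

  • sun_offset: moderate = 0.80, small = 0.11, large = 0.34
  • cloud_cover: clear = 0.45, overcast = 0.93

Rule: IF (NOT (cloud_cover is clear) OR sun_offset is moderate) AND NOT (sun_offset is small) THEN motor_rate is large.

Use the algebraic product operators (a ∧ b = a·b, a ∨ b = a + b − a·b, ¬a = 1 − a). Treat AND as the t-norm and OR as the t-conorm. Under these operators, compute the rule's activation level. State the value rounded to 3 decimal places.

firing strength: (¬clear=1−0.45=0.55 OR moderate=0.80) = 0.9100; AND[a·b] with ¬small=1−0.11=0.89 → w = 0.8099

0.810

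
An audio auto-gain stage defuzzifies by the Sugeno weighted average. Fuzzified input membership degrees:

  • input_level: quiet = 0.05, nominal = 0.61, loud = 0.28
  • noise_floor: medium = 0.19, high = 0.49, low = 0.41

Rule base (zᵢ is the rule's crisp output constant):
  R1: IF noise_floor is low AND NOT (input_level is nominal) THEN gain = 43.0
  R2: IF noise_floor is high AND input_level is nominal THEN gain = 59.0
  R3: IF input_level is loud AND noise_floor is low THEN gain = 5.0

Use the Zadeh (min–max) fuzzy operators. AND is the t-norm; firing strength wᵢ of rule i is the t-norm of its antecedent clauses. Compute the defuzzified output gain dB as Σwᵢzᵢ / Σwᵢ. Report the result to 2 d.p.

R1 (z=43.0): low=0.41, ¬nominal=1−0.61=0.39; AND[min(a, b)] → w = 0.39
R2 (z=59.0): high=0.49, nominal=0.61; AND[min(a, b)] → w = 0.49
R3 (z=5.0): loud=0.28, low=0.41; AND[min(a, b)] → w = 0.28
Weighted average = (0.39·43.0 + 0.49·59.0 + 0.28·5.0) / (0.39 + 0.49 + 0.28)
  = 47.0800 / 1.1600 = 40.59

40.59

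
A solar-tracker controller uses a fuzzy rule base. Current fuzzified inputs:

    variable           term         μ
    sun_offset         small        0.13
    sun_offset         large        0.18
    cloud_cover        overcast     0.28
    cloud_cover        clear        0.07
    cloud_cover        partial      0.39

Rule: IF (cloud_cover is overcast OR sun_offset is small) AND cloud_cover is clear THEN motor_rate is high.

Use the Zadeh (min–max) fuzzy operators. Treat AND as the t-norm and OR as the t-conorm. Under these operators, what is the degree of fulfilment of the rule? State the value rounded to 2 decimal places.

0.07

firing strength: (overcast=0.28 OR small=0.13) = 0.28; AND[min(a, b)] with clear=0.07 → w = 0.07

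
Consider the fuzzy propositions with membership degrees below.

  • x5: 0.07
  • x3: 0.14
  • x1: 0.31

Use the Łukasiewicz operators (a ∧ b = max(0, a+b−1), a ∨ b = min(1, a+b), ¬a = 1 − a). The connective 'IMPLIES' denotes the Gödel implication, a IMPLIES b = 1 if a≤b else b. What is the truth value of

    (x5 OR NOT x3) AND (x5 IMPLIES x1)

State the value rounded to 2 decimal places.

0.93

NOT x3 = 1 − 0.14 = 0.86
x5 OR NOT x3 = min(1, a+b) on (0.07, 0.86) = 0.93
x5 IMPLIES x1  [Gödel: 1 if a≤b else b] with a=0.07, b=0.31 → 1.00
(x5 OR NOT x3) AND (x5 IMPLIES x1) = max(0, a+b−1) on (0.93, 1.00) = 0.93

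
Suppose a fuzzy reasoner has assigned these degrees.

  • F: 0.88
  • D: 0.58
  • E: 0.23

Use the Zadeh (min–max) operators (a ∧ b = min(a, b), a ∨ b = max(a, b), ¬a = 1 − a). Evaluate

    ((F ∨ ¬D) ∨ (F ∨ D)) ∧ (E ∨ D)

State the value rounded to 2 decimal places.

¬D = 1 − 0.58 = 0.42
F ∨ ¬D = max(a, b) on (0.88, 0.42) = 0.88
F ∨ D = max(a, b) on (0.88, 0.58) = 0.88
(F ∨ ¬D) ∨ (F ∨ D) = max(a, b) on (0.88, 0.88) = 0.88
E ∨ D = max(a, b) on (0.23, 0.58) = 0.58
((F ∨ ¬D) ∨ (F ∨ D)) ∧ (E ∨ D) = min(a, b) on (0.88, 0.58) = 0.58

0.58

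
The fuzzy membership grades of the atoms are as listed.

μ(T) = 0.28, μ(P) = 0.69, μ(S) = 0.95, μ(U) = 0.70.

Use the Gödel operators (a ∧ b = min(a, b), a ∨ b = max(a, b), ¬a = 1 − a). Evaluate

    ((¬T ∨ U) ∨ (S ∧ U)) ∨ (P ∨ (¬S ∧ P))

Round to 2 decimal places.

¬T = 1 − 0.28 = 0.72
¬T ∨ U = max(a, b) on (0.72, 0.70) = 0.72
S ∧ U = min(a, b) on (0.95, 0.70) = 0.70
(¬T ∨ U) ∨ (S ∧ U) = max(a, b) on (0.72, 0.70) = 0.72
¬S = 1 − 0.95 = 0.05
¬S ∧ P = min(a, b) on (0.05, 0.69) = 0.05
P ∨ (¬S ∧ P) = max(a, b) on (0.69, 0.05) = 0.69
((¬T ∨ U) ∨ (S ∧ U)) ∨ (P ∨ (¬S ∧ P)) = max(a, b) on (0.72, 0.69) = 0.72

0.72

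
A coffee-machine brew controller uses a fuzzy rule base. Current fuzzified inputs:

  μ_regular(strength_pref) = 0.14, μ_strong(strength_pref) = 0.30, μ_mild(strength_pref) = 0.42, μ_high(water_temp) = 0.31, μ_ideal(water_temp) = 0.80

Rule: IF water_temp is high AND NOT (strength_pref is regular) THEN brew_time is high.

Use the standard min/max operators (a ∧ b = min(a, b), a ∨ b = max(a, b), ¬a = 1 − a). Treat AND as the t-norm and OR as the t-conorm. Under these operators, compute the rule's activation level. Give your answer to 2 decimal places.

firing strength: high=0.31, ¬regular=1−0.14=0.86; AND[min(a, b)] → w = 0.31

0.31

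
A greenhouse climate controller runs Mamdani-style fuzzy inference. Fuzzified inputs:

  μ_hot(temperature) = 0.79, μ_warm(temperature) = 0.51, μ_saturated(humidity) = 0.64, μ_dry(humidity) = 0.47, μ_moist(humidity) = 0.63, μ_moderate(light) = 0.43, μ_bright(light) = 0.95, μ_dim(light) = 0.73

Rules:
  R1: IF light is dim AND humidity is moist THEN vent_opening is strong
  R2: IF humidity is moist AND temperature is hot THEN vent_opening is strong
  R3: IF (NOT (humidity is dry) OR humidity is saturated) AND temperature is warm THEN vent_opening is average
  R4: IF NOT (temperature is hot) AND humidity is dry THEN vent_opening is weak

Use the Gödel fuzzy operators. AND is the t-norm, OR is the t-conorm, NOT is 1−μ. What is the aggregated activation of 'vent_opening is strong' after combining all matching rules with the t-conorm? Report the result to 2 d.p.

0.63

R1: dim=0.73, moist=0.63; AND[min(a, b)] → w = 0.63
R2: moist=0.63, hot=0.79; AND[min(a, b)] → w = 0.63
R3: (¬dry=1−0.47=0.53 OR saturated=0.64) = 0.64; AND[min(a, b)] with warm=0.51 → w = 0.51
R4: ¬hot=1−0.79=0.21, dry=0.47; AND[min(a, b)] → w = 0.21
Rules with consequent 'strong': {R1, R2} → strengths 0.63, 0.63
Aggregate via t-conorm [max(a, b)]: 0.63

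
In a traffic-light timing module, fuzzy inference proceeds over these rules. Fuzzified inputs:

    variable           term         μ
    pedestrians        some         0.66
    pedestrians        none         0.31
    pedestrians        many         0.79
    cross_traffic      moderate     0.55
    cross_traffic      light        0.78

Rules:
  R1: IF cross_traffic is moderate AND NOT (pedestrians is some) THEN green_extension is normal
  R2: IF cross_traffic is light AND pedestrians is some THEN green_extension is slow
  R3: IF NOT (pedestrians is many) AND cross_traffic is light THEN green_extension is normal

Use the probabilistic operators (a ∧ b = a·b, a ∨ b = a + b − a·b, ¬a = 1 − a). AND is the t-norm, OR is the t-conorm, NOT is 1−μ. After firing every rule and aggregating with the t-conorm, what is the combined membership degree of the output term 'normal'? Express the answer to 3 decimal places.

R1: moderate=0.55, ¬some=1−0.66=0.34; AND[a·b] → w = 0.1870
R2: light=0.78, some=0.66; AND[a·b] → w = 0.5148
R3: ¬many=1−0.79=0.21, light=0.78; AND[a·b] → w = 0.1638
Rules with consequent 'normal': {R1, R3} → strengths 0.1870, 0.1638
Aggregate via t-conorm [a + b − a·b]: 0.3202

0.320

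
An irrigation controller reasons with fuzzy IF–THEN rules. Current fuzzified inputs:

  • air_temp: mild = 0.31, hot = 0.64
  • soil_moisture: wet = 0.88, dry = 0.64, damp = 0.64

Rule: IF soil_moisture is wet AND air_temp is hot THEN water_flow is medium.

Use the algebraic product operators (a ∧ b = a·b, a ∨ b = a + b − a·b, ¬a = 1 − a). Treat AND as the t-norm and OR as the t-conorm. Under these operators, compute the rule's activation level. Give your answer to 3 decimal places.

firing strength: wet=0.88, hot=0.64; AND[a·b] → w = 0.5632

0.563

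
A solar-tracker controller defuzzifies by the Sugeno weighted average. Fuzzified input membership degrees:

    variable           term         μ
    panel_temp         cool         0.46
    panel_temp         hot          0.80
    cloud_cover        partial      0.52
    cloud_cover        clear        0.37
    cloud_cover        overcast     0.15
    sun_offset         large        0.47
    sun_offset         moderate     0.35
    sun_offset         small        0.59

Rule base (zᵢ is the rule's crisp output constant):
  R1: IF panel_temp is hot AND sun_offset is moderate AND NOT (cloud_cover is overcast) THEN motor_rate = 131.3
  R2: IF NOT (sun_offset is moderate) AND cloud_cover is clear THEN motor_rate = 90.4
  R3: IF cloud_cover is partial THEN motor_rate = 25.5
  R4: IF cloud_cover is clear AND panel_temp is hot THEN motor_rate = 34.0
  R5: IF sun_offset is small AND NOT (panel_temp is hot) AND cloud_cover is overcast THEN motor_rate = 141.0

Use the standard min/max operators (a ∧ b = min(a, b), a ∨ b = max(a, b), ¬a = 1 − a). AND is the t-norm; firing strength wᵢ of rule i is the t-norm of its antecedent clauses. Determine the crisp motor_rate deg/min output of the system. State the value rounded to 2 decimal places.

R1 (z=131.3): hot=0.80, moderate=0.35, ¬overcast=1−0.15=0.85; AND[min(a, b)] → w = 0.35
R2 (z=90.4): ¬moderate=1−0.35=0.65, clear=0.37; AND[min(a, b)] → w = 0.37
R3 (z=25.5): partial=0.52 → w = 0.52
R4 (z=34.0): clear=0.37, hot=0.80; AND[min(a, b)] → w = 0.37
R5 (z=141.0): small=0.59, ¬hot=1−0.80=0.20, overcast=0.15; AND[min(a, b)] → w = 0.15
Weighted average = (0.35·131.3 + 0.37·90.4 + 0.52·25.5 + 0.37·34.0 + 0.15·141.0) / (0.35 + 0.37 + 0.52 + 0.37 + 0.15)
  = 126.3930 / 1.7600 = 71.81

71.81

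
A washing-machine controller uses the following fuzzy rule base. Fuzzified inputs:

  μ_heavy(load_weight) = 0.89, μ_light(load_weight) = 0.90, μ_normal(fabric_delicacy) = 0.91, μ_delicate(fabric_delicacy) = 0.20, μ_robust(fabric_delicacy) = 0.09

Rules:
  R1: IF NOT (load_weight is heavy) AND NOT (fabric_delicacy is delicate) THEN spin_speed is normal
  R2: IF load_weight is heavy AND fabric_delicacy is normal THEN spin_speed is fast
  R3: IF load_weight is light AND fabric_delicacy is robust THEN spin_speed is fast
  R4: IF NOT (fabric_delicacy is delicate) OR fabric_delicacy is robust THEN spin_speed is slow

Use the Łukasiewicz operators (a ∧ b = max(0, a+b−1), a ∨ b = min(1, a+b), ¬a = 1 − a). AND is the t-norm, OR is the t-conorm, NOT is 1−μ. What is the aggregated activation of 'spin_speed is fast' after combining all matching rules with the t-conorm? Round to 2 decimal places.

R1: ¬heavy=1−0.89=0.11, ¬delicate=1−0.20=0.80; AND[max(0, a+b−1)] → w = 0.00
R2: heavy=0.89, normal=0.91; AND[max(0, a+b−1)] → w = 0.80
R3: light=0.90, robust=0.09; AND[max(0, a+b−1)] → w = 0.00
R4: ¬delicate=1−0.20=0.80, robust=0.09; OR[min(1, a+b)] → w = 0.89
Rules with consequent 'fast': {R2, R3} → strengths 0.80, 0.00
Aggregate via t-conorm [min(1, a+b)]: 0.80

0.80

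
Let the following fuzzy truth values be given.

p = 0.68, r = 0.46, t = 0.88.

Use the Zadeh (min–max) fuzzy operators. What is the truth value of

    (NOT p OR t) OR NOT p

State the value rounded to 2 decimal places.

0.88

NOT p = 1 − 0.68 = 0.32
NOT p OR t = max(a, b) on (0.32, 0.88) = 0.88
NOT p = 1 − 0.68 = 0.32
(NOT p OR t) OR NOT p = max(a, b) on (0.88, 0.32) = 0.88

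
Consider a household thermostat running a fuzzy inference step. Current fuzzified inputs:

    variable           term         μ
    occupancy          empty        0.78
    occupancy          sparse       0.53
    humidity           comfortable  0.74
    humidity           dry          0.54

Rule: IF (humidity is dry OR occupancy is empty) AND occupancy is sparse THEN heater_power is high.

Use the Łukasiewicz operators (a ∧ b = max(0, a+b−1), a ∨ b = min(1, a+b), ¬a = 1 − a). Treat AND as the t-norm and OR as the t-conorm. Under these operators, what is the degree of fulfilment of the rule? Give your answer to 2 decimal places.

0.53

firing strength: (dry=0.54 OR empty=0.78) = 1.00; AND[max(0, a+b−1)] with sparse=0.53 → w = 0.53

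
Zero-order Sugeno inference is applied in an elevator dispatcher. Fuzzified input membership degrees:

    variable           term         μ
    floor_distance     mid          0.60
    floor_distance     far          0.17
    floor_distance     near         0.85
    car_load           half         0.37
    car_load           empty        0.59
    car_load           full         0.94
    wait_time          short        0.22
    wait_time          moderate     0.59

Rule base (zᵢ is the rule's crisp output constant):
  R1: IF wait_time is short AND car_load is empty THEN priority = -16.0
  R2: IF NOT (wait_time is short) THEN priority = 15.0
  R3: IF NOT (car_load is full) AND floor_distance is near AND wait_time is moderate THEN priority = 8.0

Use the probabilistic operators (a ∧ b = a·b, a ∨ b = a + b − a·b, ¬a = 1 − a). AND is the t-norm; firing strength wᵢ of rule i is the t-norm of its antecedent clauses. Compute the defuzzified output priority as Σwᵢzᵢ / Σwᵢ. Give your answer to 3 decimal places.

R1 (z=-16.0): short=0.22, empty=0.59; AND[a·b] → w = 0.1298
R2 (z=15.0): ¬short=1−0.22=0.78 → w = 0.7800
R3 (z=8.0): ¬full=1−0.94=0.06, near=0.85, moderate=0.59; AND[a·b] → w = 0.0301
Weighted average = (0.1298·-16.0 + 0.7800·15.0 + 0.0301·8.0) / (0.1298 + 0.7800 + 0.0301)
  = 9.8639 / 0.9399 = 10.495

10.495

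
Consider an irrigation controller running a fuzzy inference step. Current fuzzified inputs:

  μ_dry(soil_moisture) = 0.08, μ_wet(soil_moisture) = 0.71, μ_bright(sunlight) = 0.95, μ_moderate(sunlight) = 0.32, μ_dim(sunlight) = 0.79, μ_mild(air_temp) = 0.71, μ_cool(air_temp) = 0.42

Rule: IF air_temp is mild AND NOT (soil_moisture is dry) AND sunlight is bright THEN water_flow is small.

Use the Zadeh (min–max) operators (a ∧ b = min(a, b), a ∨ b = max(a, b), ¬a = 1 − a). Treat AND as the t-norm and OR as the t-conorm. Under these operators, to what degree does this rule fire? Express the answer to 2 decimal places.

firing strength: mild=0.71, ¬dry=1−0.08=0.92, bright=0.95; AND[min(a, b)] → w = 0.71

0.71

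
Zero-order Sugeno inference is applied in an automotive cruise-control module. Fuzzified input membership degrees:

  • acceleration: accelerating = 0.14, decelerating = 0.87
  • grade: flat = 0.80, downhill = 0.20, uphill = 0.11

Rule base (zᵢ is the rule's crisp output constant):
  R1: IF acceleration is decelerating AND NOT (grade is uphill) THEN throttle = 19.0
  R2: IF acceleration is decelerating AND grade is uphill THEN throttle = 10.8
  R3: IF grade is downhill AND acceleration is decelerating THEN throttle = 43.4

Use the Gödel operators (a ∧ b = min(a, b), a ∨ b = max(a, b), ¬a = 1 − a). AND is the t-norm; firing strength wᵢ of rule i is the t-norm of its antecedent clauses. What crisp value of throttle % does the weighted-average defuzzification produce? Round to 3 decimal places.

22.371

R1 (z=19.0): decelerating=0.87, ¬uphill=1−0.11=0.89; AND[min(a, b)] → w = 0.87
R2 (z=10.8): decelerating=0.87, uphill=0.11; AND[min(a, b)] → w = 0.11
R3 (z=43.4): downhill=0.20, decelerating=0.87; AND[min(a, b)] → w = 0.20
Weighted average = (0.87·19.0 + 0.11·10.8 + 0.20·43.4) / (0.87 + 0.11 + 0.20)
  = 26.3980 / 1.1800 = 22.371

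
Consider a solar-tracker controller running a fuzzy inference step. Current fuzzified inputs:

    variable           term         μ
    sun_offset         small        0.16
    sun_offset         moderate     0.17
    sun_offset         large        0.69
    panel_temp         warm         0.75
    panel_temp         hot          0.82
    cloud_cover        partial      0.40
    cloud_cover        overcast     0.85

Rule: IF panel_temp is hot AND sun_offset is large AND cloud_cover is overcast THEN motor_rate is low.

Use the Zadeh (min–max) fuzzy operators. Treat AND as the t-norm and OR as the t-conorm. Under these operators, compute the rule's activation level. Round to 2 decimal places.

firing strength: hot=0.82, large=0.69, overcast=0.85; AND[min(a, b)] → w = 0.69

0.69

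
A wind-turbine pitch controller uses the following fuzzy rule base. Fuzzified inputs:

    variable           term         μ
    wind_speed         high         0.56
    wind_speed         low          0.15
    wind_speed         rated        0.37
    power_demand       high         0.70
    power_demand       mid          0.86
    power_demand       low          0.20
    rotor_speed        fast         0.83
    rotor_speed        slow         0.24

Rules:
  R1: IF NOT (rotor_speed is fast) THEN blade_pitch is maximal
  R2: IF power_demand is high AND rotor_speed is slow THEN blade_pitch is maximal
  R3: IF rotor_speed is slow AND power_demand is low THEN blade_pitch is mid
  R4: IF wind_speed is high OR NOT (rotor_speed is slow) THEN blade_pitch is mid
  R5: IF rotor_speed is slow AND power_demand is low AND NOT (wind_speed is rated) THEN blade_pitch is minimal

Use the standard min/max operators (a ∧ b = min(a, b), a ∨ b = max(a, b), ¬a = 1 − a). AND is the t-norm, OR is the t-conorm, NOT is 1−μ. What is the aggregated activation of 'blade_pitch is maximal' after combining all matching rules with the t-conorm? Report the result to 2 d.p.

0.24

R1: ¬fast=1−0.83=0.17 → w = 0.17
R2: high=0.70, slow=0.24; AND[min(a, b)] → w = 0.24
R3: slow=0.24, low=0.20; AND[min(a, b)] → w = 0.20
R4: high=0.56, ¬slow=1−0.24=0.76; OR[max(a, b)] → w = 0.76
R5: slow=0.24, low=0.20, ¬rated=1−0.37=0.63; AND[min(a, b)] → w = 0.20
Rules with consequent 'maximal': {R1, R2} → strengths 0.17, 0.24
Aggregate via t-conorm [max(a, b)]: 0.24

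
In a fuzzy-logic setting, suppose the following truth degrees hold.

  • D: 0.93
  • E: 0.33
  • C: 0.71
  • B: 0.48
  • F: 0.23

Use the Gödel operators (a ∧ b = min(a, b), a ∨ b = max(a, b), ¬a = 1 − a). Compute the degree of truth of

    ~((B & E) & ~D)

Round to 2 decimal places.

B & E = min(a, b) on (0.48, 0.33) = 0.33
~D = 1 − 0.93 = 0.07
(B & E) & ~D = min(a, b) on (0.33, 0.07) = 0.07
~((B & E) & ~D) = 1 − 0.07 = 0.93

0.93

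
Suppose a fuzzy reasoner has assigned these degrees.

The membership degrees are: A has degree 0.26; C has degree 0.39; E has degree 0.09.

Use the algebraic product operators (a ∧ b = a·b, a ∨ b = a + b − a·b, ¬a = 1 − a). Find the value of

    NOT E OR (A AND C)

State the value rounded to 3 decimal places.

NOT E = 1 − 0.0900 = 0.9100
A AND C = a·b on (0.2600, 0.3900) = 0.1014
NOT E OR (A AND C) = a + b − a·b on (0.9100, 0.1014) = 0.9191

0.919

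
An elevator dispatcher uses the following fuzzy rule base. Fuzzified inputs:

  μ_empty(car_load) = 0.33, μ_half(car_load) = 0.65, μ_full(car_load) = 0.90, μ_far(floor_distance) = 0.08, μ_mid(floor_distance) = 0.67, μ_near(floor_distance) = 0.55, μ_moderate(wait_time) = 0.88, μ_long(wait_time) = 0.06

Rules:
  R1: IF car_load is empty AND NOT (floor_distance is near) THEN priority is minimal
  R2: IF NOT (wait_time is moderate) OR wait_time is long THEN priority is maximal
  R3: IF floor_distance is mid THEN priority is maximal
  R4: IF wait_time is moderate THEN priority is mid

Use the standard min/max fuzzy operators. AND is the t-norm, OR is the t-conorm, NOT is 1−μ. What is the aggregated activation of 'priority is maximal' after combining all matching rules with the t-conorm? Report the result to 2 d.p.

0.67

R1: empty=0.33, ¬near=1−0.55=0.45; AND[min(a, b)] → w = 0.33
R2: ¬moderate=1−0.88=0.12, long=0.06; OR[max(a, b)] → w = 0.12
R3: mid=0.67 → w = 0.67
R4: moderate=0.88 → w = 0.88
Rules with consequent 'maximal': {R2, R3} → strengths 0.12, 0.67
Aggregate via t-conorm [max(a, b)]: 0.67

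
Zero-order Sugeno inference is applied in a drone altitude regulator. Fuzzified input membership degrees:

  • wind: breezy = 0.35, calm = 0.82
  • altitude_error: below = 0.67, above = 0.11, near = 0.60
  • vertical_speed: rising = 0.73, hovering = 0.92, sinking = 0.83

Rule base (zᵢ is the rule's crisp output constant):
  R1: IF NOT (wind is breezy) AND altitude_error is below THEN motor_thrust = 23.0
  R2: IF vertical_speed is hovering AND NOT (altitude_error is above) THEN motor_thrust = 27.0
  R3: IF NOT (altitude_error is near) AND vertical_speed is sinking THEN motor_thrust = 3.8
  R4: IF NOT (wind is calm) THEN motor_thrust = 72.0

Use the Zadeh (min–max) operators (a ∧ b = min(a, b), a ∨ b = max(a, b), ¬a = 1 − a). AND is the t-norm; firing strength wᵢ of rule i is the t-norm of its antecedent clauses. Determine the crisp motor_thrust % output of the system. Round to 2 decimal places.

R1 (z=23.0): ¬breezy=1−0.35=0.65, below=0.67; AND[min(a, b)] → w = 0.65
R2 (z=27.0): hovering=0.92, ¬above=1−0.11=0.89; AND[min(a, b)] → w = 0.89
R3 (z=3.8): ¬near=1−0.60=0.40, sinking=0.83; AND[min(a, b)] → w = 0.40
R4 (z=72.0): ¬calm=1−0.82=0.18 → w = 0.18
Weighted average = (0.65·23.0 + 0.89·27.0 + 0.40·3.8 + 0.18·72.0) / (0.65 + 0.89 + 0.40 + 0.18)
  = 53.4600 / 2.1200 = 25.22

25.22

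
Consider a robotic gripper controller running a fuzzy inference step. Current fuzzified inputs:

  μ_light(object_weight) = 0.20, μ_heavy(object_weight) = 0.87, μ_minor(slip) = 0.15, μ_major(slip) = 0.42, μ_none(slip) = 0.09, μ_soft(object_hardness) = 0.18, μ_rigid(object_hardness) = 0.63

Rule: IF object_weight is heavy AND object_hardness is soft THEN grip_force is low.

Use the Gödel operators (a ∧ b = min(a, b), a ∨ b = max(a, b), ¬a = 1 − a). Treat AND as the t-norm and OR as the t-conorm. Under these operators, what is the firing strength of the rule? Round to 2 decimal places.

firing strength: heavy=0.87, soft=0.18; AND[min(a, b)] → w = 0.18

0.18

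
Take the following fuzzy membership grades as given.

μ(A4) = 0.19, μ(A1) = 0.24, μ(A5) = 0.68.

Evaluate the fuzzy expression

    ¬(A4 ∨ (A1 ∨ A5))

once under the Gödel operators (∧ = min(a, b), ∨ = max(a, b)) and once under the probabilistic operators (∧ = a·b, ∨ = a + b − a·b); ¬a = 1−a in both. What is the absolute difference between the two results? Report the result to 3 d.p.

Under Gödel:
  A1 ∨ A5 = max(a, b) on (0.24, 0.68) = 0.68
  A4 ∨ (A1 ∨ A5) = max(a, b) on (0.19, 0.68) = 0.68
  ¬(A4 ∨ (A1 ∨ A5)) = 1 − 0.68 = 0.32
  → value = 0.3200
Under probabilistic:
  A1 ∨ A5 = a + b − a·b on (0.2400, 0.6800) = 0.7568
  A4 ∨ (A1 ∨ A5) = a + b − a·b on (0.1900, 0.7568) = 0.8030
  ¬(A4 ∨ (A1 ∨ A5)) = 1 − 0.8030 = 0.1970
  → value = 0.1970
|0.3200 − 0.1970| = 0.123

0.123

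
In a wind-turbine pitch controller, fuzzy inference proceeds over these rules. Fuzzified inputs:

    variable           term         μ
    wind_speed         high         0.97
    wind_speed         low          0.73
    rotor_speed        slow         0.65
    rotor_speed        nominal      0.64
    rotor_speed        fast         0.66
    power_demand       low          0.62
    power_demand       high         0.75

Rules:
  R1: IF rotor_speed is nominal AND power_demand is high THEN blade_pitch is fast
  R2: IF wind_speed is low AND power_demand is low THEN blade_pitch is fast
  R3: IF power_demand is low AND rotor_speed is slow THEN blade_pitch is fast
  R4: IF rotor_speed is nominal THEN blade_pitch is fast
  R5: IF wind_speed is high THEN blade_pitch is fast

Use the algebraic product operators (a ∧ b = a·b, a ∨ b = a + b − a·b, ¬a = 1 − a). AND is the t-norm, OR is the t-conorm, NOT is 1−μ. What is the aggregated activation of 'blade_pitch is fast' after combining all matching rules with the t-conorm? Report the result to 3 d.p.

R1: nominal=0.64, high=0.75; AND[a·b] → w = 0.4800
R2: low=0.73, low=0.62; AND[a·b] → w = 0.4526
R3: low=0.62, slow=0.65; AND[a·b] → w = 0.4030
R4: nominal=0.64 → w = 0.6400
R5: high=0.97 → w = 0.9700
Rules with consequent 'fast': {R1, R2, R3, R4, R5} → strengths 0.4800, 0.4526, 0.4030, 0.6400, 0.9700
Aggregate via t-conorm [a + b − a·b]: 0.9982

0.998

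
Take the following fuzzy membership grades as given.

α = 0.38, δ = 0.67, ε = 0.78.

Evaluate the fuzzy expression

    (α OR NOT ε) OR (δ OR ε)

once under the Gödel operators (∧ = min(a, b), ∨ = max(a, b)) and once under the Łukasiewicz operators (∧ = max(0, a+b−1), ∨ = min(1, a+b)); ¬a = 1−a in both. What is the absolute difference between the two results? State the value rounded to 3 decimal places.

Under Gödel:
  NOT ε = 1 − 0.78 = 0.22
  α OR NOT ε = max(a, b) on (0.38, 0.22) = 0.38
  δ OR ε = max(a, b) on (0.67, 0.78) = 0.78
  (α OR NOT ε) OR (δ OR ε) = max(a, b) on (0.38, 0.78) = 0.78
  → value = 0.7800
Under Łukasiewicz:
  NOT ε = 1 − 0.78 = 0.22
  α OR NOT ε = min(1, a+b) on (0.38, 0.22) = 0.60
  δ OR ε = min(1, a+b) on (0.67, 0.78) = 1.00
  (α OR NOT ε) OR (δ OR ε) = min(1, a+b) on (0.60, 1.00) = 1.00
  → value = 1.0000
|0.7800 − 1.0000| = 0.220

0.220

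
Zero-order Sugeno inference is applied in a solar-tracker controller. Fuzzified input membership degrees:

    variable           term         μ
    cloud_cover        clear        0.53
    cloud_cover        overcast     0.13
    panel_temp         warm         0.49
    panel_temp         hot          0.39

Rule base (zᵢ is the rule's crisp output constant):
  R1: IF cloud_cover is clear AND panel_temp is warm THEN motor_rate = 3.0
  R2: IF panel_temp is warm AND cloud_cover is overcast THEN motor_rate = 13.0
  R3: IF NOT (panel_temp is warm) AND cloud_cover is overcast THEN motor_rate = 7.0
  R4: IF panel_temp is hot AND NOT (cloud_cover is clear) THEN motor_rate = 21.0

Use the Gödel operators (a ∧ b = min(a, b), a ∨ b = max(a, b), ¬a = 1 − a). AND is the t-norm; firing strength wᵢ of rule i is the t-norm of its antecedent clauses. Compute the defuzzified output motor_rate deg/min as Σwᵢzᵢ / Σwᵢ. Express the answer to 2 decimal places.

R1 (z=3.0): clear=0.53, warm=0.49; AND[min(a, b)] → w = 0.49
R2 (z=13.0): warm=0.49, overcast=0.13; AND[min(a, b)] → w = 0.13
R3 (z=7.0): ¬warm=1−0.49=0.51, overcast=0.13; AND[min(a, b)] → w = 0.13
R4 (z=21.0): hot=0.39, ¬clear=1−0.53=0.47; AND[min(a, b)] → w = 0.39
Weighted average = (0.49·3.0 + 0.13·13.0 + 0.13·7.0 + 0.39·21.0) / (0.49 + 0.13 + 0.13 + 0.39)
  = 12.2600 / 1.1400 = 10.75

10.75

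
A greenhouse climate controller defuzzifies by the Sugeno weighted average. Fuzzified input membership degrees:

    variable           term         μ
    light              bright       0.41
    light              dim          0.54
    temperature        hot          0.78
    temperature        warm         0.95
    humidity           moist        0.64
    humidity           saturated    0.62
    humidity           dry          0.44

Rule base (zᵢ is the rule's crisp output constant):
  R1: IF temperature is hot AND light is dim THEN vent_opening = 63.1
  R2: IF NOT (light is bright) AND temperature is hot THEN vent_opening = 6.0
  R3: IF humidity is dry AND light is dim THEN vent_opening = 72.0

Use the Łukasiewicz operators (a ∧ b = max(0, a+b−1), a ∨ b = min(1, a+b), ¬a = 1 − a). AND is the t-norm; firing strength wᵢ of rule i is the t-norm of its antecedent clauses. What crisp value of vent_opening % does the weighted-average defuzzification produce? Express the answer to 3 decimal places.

R1 (z=63.1): hot=0.78, dim=0.54; AND[max(0, a+b−1)] → w = 0.32
R2 (z=6.0): ¬bright=1−0.41=0.59, hot=0.78; AND[max(0, a+b−1)] → w = 0.37
R3 (z=72.0): dry=0.44, dim=0.54; AND[max(0, a+b−1)] → w = 0.00
Weighted average = (0.32·63.1 + 0.37·6.0 + 0.00·72.0) / (0.32 + 0.37 + 0.00)
  = 22.4120 / 0.6900 = 32.481

32.481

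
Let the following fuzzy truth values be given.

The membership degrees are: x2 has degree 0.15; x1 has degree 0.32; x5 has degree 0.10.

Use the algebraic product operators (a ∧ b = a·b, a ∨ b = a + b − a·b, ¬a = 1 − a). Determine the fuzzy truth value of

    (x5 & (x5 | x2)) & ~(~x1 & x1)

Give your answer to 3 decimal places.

x5 | x2 = a + b − a·b on (0.1000, 0.1500) = 0.2350
x5 & (x5 | x2) = a·b on (0.1000, 0.2350) = 0.0235
~x1 = 1 − 0.3200 = 0.6800
~x1 & x1 = a·b on (0.6800, 0.3200) = 0.2176
~(~x1 & x1) = 1 − 0.2176 = 0.7824
(x5 & (x5 | x2)) & ~(~x1 & x1) = a·b on (0.0235, 0.7824) = 0.0184

0.018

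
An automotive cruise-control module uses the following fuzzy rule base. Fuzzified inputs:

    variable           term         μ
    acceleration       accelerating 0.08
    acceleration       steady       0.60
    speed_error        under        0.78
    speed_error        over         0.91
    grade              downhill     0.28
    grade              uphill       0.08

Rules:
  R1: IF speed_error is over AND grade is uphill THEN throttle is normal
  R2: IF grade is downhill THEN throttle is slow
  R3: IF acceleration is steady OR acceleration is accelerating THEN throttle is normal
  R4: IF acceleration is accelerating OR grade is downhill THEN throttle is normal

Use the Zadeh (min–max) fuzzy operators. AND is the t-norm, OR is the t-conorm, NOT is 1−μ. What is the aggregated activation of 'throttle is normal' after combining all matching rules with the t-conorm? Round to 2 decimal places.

R1: over=0.91, uphill=0.08; AND[min(a, b)] → w = 0.08
R2: downhill=0.28 → w = 0.28
R3: steady=0.60, accelerating=0.08; OR[max(a, b)] → w = 0.60
R4: accelerating=0.08, downhill=0.28; OR[max(a, b)] → w = 0.28
Rules with consequent 'normal': {R1, R3, R4} → strengths 0.08, 0.60, 0.28
Aggregate via t-conorm [max(a, b)]: 0.60

0.60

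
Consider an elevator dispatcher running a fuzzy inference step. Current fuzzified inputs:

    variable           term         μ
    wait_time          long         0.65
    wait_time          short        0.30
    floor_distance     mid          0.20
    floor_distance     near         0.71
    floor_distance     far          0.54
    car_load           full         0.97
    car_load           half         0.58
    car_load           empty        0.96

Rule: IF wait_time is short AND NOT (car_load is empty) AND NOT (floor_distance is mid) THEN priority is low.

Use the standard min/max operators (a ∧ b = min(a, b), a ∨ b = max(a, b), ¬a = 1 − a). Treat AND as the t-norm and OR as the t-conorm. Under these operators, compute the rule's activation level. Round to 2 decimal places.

0.04

firing strength: short=0.30, ¬empty=1−0.96=0.04, ¬mid=1−0.20=0.80; AND[min(a, b)] → w = 0.04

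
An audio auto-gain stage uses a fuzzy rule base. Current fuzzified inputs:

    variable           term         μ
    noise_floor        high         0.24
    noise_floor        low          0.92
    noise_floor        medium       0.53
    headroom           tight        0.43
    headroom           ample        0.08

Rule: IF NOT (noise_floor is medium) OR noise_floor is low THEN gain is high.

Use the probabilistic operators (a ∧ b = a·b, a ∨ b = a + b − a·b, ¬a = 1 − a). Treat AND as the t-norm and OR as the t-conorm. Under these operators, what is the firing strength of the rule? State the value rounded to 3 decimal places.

0.958

firing strength: ¬medium=1−0.53=0.47, low=0.92; OR[a + b − a·b] → w = 0.9576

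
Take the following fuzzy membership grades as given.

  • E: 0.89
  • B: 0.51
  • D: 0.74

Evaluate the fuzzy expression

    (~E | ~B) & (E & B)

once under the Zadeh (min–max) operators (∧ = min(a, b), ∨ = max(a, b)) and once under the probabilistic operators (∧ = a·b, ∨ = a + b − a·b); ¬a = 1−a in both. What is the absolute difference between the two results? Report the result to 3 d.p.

Under Zadeh (min–max):
  ~E = 1 − 0.89 = 0.11
  ~B = 1 − 0.51 = 0.49
  ~E | ~B = max(a, b) on (0.11, 0.49) = 0.49
  E & B = min(a, b) on (0.89, 0.51) = 0.51
  (~E | ~B) & (E & B) = min(a, b) on (0.49, 0.51) = 0.49
  → value = 0.4900
Under probabilistic:
  ~E = 1 − 0.8900 = 0.1100
  ~B = 1 − 0.5100 = 0.4900
  ~E | ~B = a + b − a·b on (0.1100, 0.4900) = 0.5461
  E & B = a·b on (0.8900, 0.5100) = 0.4539
  (~E | ~B) & (E & B) = a·b on (0.5461, 0.4539) = 0.2479
  → value = 0.2479
|0.4900 − 0.2479| = 0.242

0.242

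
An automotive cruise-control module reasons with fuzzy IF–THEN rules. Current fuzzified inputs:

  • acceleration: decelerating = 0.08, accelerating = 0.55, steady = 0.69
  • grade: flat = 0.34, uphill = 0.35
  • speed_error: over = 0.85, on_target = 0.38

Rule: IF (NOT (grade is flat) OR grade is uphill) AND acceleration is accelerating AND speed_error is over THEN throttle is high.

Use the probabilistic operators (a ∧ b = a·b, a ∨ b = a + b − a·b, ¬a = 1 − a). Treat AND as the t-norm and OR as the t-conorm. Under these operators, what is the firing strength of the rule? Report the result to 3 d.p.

firing strength: (¬flat=1−0.34=0.66 OR uphill=0.35) = 0.7790; AND[a·b] with accelerating=0.55, over=0.85 → w = 0.3642

0.364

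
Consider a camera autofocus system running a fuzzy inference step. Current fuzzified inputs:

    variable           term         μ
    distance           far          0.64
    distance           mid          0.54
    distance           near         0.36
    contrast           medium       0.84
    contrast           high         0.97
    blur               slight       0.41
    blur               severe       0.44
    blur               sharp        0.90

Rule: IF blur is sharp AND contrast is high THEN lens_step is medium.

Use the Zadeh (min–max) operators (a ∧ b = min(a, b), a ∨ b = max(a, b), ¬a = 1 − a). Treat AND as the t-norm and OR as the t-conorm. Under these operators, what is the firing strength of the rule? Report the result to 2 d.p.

firing strength: sharp=0.90, high=0.97; AND[min(a, b)] → w = 0.90

0.90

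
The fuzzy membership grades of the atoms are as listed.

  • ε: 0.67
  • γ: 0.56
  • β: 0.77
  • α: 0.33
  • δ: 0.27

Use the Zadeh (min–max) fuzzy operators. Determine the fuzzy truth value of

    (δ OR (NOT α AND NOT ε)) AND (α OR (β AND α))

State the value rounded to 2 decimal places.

0.33

NOT α = 1 − 0.33 = 0.67
NOT ε = 1 − 0.67 = 0.33
NOT α AND NOT ε = min(a, b) on (0.67, 0.33) = 0.33
δ OR (NOT α AND NOT ε) = max(a, b) on (0.27, 0.33) = 0.33
β AND α = min(a, b) on (0.77, 0.33) = 0.33
α OR (β AND α) = max(a, b) on (0.33, 0.33) = 0.33
(δ OR (NOT α AND NOT ε)) AND (α OR (β AND α)) = min(a, b) on (0.33, 0.33) = 0.33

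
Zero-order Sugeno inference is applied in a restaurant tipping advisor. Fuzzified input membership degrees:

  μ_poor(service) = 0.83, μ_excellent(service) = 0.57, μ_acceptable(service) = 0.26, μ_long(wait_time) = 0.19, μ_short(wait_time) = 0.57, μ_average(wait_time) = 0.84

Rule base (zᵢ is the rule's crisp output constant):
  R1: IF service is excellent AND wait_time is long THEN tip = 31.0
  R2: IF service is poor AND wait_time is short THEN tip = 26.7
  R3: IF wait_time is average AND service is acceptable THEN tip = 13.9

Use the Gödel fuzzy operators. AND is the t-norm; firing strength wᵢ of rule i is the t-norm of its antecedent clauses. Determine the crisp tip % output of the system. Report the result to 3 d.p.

24.238

R1 (z=31.0): excellent=0.57, long=0.19; AND[min(a, b)] → w = 0.19
R2 (z=26.7): poor=0.83, short=0.57; AND[min(a, b)] → w = 0.57
R3 (z=13.9): average=0.84, acceptable=0.26; AND[min(a, b)] → w = 0.26
Weighted average = (0.19·31.0 + 0.57·26.7 + 0.26·13.9) / (0.19 + 0.57 + 0.26)
  = 24.7230 / 1.0200 = 24.238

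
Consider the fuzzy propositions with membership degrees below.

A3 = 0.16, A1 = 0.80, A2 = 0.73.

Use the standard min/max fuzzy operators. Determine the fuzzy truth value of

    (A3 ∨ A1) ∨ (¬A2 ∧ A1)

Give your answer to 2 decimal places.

0.80

A3 ∨ A1 = max(a, b) on (0.16, 0.80) = 0.80
¬A2 = 1 − 0.73 = 0.27
¬A2 ∧ A1 = min(a, b) on (0.27, 0.80) = 0.27
(A3 ∨ A1) ∨ (¬A2 ∧ A1) = max(a, b) on (0.80, 0.27) = 0.80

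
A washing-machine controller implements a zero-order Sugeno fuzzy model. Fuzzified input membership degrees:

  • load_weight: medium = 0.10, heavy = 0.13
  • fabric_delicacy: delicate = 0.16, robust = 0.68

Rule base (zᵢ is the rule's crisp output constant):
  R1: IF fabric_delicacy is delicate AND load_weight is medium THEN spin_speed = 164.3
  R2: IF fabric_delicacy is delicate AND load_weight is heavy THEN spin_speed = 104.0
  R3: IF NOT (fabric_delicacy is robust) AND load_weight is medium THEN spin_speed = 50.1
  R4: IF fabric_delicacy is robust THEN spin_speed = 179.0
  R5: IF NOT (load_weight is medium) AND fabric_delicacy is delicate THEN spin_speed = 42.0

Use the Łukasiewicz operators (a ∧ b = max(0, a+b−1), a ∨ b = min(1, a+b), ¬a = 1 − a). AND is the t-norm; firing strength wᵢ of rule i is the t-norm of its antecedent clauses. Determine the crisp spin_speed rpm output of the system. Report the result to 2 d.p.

167.89

R1 (z=164.3): delicate=0.16, medium=0.10; AND[max(0, a+b−1)] → w = 0.00
R2 (z=104.0): delicate=0.16, heavy=0.13; AND[max(0, a+b−1)] → w = 0.00
R3 (z=50.1): ¬robust=1−0.68=0.32, medium=0.10; AND[max(0, a+b−1)] → w = 0.00
R4 (z=179.0): robust=0.68 → w = 0.68
R5 (z=42.0): ¬medium=1−0.10=0.90, delicate=0.16; AND[max(0, a+b−1)] → w = 0.06
Weighted average = (0.00·164.3 + 0.00·104.0 + 0.00·50.1 + 0.68·179.0 + 0.06·42.0) / (0.00 + 0.00 + 0.00 + 0.68 + 0.06)
  = 124.2400 / 0.7400 = 167.89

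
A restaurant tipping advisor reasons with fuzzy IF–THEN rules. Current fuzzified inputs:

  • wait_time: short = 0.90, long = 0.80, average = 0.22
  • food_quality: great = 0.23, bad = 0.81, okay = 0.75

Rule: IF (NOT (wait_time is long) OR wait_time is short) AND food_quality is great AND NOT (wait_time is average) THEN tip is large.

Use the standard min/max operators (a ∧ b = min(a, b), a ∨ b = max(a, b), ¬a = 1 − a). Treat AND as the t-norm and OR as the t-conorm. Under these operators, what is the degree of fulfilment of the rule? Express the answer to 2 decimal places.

firing strength: (¬long=1−0.80=0.20 OR short=0.90) = 0.90; AND[min(a, b)] with great=0.23, ¬average=1−0.22=0.78 → w = 0.23

0.23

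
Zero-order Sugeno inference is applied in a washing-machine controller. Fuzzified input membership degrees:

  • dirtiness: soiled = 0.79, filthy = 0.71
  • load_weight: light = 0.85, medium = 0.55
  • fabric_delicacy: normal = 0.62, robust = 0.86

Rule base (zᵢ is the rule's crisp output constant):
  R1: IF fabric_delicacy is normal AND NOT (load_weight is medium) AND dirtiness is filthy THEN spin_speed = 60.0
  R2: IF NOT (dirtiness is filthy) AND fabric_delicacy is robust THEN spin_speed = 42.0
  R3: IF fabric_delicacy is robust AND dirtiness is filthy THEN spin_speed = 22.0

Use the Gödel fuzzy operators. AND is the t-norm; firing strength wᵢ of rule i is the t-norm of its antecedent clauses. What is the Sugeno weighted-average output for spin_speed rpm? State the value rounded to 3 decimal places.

R1 (z=60.0): normal=0.62, ¬medium=1−0.55=0.45, filthy=0.71; AND[min(a, b)] → w = 0.45
R2 (z=42.0): ¬filthy=1−0.71=0.29, robust=0.86; AND[min(a, b)] → w = 0.29
R3 (z=22.0): robust=0.86, filthy=0.71; AND[min(a, b)] → w = 0.71
Weighted average = (0.45·60.0 + 0.29·42.0 + 0.71·22.0) / (0.45 + 0.29 + 0.71)
  = 54.8000 / 1.4500 = 37.793

37.793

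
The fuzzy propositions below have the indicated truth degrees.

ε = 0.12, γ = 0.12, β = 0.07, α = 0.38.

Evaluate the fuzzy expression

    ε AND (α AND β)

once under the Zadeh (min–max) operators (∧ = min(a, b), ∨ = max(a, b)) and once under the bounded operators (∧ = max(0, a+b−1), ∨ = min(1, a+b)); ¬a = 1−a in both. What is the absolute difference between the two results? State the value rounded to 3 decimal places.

Under Zadeh (min–max):
  α AND β = min(a, b) on (0.38, 0.07) = 0.07
  ε AND (α AND β) = min(a, b) on (0.12, 0.07) = 0.07
  → value = 0.0700
Under bounded:
  α AND β = max(0, a+b−1) on (0.38, 0.07) = 0.00
  ε AND (α AND β) = max(0, a+b−1) on (0.12, 0.00) = 0.00
  → value = 0.0000
|0.0700 − 0.0000| = 0.070

0.070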